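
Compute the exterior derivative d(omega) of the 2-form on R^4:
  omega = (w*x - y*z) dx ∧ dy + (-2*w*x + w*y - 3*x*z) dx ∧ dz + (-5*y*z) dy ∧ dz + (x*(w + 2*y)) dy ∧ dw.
d(omega) = (-w - y) dx ∧ dy ∧ dz + (w + x + 2*y) dx ∧ dy ∧ dw + (-2*x + y) dx ∧ dz ∧ dw

For a 2-form omega = sum_{i<j} g_{ij} dx_i ∧ dx_j, the exterior derivative is
  d(omega) = sum_{i<j} d(g_{ij}) ∧ dx_i ∧ dx_j = sum_{i<j, k} (∂g_{ij}/∂x_k) dx_k ∧ dx_i ∧ dx_j.
Expand each term, using dx_k ∧ dx_i ∧ dx_j = sgn(permutation) dx_{(a)} ∧ dx_{(b)} ∧ dx_{(c)} with (a < b < c) sorted:
  d(w*x - y*z) includes (∂/∂z)(w*x - y*z) dz = (-y) dz, which multiplied by dx ∧ dy gives (-y) dx ∧ dy ∧ dz
  d(w*x - y*z) includes (∂/∂w)(w*x - y*z) dw = (x) dw, which multiplied by dx ∧ dy gives (x) dx ∧ dy ∧ dw
  d(-2*w*x + w*y - 3*x*z) includes (∂/∂y)(-2*w*x + w*y - 3*x*z) dy = (w) dy, which multiplied by dx ∧ dz gives (-w) dx ∧ dy ∧ dz
  d(-2*w*x + w*y - 3*x*z) includes (∂/∂w)(-2*w*x + w*y - 3*x*z) dw = (-2*x + y) dw, which multiplied by dx ∧ dz gives (-2*x + y) dx ∧ dz ∧ dw
  d(x*(w + 2*y)) includes (∂/∂x)(x*(w + 2*y)) dx = (w + 2*y) dx, which multiplied by dy ∧ dw gives (w + 2*y) dx ∧ dy ∧ dw
Collecting like 3-forms: d(omega) = (-w - y) dx ∧ dy ∧ dz + (w + x + 2*y) dx ∧ dy ∧ dw + (-2*x + y) dx ∧ dz ∧ dw.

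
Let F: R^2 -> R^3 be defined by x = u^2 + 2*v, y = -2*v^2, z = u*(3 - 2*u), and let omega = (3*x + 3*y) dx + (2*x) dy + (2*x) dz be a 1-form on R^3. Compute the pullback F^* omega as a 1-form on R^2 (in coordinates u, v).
F^* omega = (-2*u^3 + 6*u^2 - 12*u*v^2 - 4*u*v + 12*v) du + (-8*u^2*v + 6*u^2 - 28*v^2 + 12*v) dv

Using F^*(f dg) = (f ∘ F) d(g ∘ F), substitute each coordinate x_i by F_i(u, v) in f_i, and replace dx_i by d F_i = (∂F_i/∂u) du + (∂F_i/∂v) dv.
  For the x component: f_1(F) = 3*u^2 - 6*v^2 + 6*v; d F_1 = (2*u) du + (2) dv
  For the y component: f_2(F) = 2*u^2 + 4*v; d F_2 = (0) du + (-4*v) dv
  For the z component: f_3(F) = 2*u^2 + 4*v; d F_3 = (3 - 4*u) du + (0) dv
Combining and collecting du, dv coefficients:
  coeff of du: -2*u^3 + 6*u^2 - 12*u*v^2 - 4*u*v + 12*v
  coeff of dv: -8*u^2*v + 6*u^2 - 28*v^2 + 12*v
F^* omega = (-2*u^3 + 6*u^2 - 12*u*v^2 - 4*u*v + 12*v) du + (-8*u^2*v + 6*u^2 - 28*v^2 + 12*v) dv.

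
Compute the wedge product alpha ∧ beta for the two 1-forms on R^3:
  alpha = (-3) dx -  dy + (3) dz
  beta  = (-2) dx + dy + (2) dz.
alpha ∧ beta = (-5) dx ∧ dy + (-5) dy ∧ dz

Distribute the wedge, using dx_i ∧ dx_j = -dx_j ∧ dx_i and dx_i ∧ dx_i = 0. For each pair (i, j) with i < j, the coefficient of dx_i ∧ dx_j in alpha ∧ beta is (alpha_i * beta_j - alpha_j * beta_i). Collecting: alpha ∧ beta = (-5) dx ∧ dy + (-5) dy ∧ dz.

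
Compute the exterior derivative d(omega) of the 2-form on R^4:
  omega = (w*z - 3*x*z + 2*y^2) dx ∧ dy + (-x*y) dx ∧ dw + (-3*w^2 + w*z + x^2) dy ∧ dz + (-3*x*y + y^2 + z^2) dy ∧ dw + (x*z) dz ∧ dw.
d(omega) = (w - x) dx ∧ dy ∧ dz + (x - 3*y + z) dx ∧ dy ∧ dw + (-6*w - z) dy ∧ dz ∧ dw + (z) dx ∧ dz ∧ dw

For a 2-form omega = sum_{i<j} g_{ij} dx_i ∧ dx_j, the exterior derivative is
  d(omega) = sum_{i<j} d(g_{ij}) ∧ dx_i ∧ dx_j = sum_{i<j, k} (∂g_{ij}/∂x_k) dx_k ∧ dx_i ∧ dx_j.
Expand each term, using dx_k ∧ dx_i ∧ dx_j = sgn(permutation) dx_{(a)} ∧ dx_{(b)} ∧ dx_{(c)} with (a < b < c) sorted:
  d(w*z - 3*x*z + 2*y^2) includes (∂/∂z)(w*z - 3*x*z + 2*y^2) dz = (w - 3*x) dz, which multiplied by dx ∧ dy gives (w - 3*x) dx ∧ dy ∧ dz
  d(w*z - 3*x*z + 2*y^2) includes (∂/∂w)(w*z - 3*x*z + 2*y^2) dw = (z) dw, which multiplied by dx ∧ dy gives (z) dx ∧ dy ∧ dw
  d(-x*y) includes (∂/∂y)(-x*y) dy = (-x) dy, which multiplied by dx ∧ dw gives (x) dx ∧ dy ∧ dw
  d(-3*w^2 + w*z + x^2) includes (∂/∂x)(-3*w^2 + w*z + x^2) dx = (2*x) dx, which multiplied by dy ∧ dz gives (2*x) dx ∧ dy ∧ dz
  d(-3*w^2 + w*z + x^2) includes (∂/∂w)(-3*w^2 + w*z + x^2) dw = (-6*w + z) dw, which multiplied by dy ∧ dz gives (-6*w + z) dy ∧ dz ∧ dw
  d(-3*x*y + y^2 + z^2) includes (∂/∂x)(-3*x*y + y^2 + z^2) dx = (-3*y) dx, which multiplied by dy ∧ dw gives (-3*y) dx ∧ dy ∧ dw
  d(-3*x*y + y^2 + z^2) includes (∂/∂z)(-3*x*y + y^2 + z^2) dz = (2*z) dz, which multiplied by dy ∧ dw gives (-2*z) dy ∧ dz ∧ dw
  d(x*z) includes (∂/∂x)(x*z) dx = (z) dx, which multiplied by dz ∧ dw gives (z) dx ∧ dz ∧ dw
Collecting like 3-forms: d(omega) = (w - x) dx ∧ dy ∧ dz + (x - 3*y + z) dx ∧ dy ∧ dw + (-6*w - z) dy ∧ dz ∧ dw + (z) dx ∧ dz ∧ dw.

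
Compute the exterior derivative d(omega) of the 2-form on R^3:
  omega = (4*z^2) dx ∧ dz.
d(omega) = 0

For a 2-form omega = sum_{i<j} g_{ij} dx_i ∧ dx_j, the exterior derivative is
  d(omega) = sum_{i<j} d(g_{ij}) ∧ dx_i ∧ dx_j = sum_{i<j, k} (∂g_{ij}/∂x_k) dx_k ∧ dx_i ∧ dx_j.
Expand each term, using dx_k ∧ dx_i ∧ dx_j = sgn(permutation) dx_{(a)} ∧ dx_{(b)} ∧ dx_{(c)} with (a < b < c) sorted:

Collecting like 3-forms: d(omega) = 0.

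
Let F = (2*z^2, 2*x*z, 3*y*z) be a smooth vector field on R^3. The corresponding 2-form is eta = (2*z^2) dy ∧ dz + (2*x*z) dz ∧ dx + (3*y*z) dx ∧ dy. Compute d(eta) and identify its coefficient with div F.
d(eta) = (3*y) dx ∧ dy ∧ dz; div F = 3*y

For a 2-form in R^3 of the form above, applying d gives a 3-form with coefficient ∂P/∂x + ∂Q/∂y + ∂R/∂z:
  ∂P/∂x = 0
  ∂Q/∂y = 0
  ∂R/∂z = 3*y
Sum = 3*y, which is exactly div F.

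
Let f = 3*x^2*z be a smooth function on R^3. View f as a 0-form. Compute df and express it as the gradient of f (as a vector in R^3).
df = (6*x*z) dx + (0) dy + (3*x^2) dz; grad f = (6*x*z, 0, 3*x^2)

For a 0-form f, d f = (∂f/∂x) dx + (∂f/∂y) dy + (∂f/∂z) dz. The components of the vector representation are exactly the entries of grad f in Cartesian coordinates:
  ∂f/∂x = 6*x*z
  ∂f/∂y = 0
  ∂f/∂z = 3*x^2.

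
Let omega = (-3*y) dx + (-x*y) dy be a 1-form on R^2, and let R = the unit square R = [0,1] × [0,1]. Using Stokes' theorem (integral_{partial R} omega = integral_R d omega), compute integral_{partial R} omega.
integral_(partial R) omega = 5/2

Stokes: integral_partial_R omega = integral_R d omega with d omega = (∂Q/∂x - ∂P/∂y) dx ∧ dy.
  ∂Q/∂x = -y
  ∂P/∂y = -3
  integrand = ∂Q/∂x - ∂P/∂y = 3 - y.
Integrating over R: integral_0^1 integral_0^1 (3 - y) dx dy = 5/2.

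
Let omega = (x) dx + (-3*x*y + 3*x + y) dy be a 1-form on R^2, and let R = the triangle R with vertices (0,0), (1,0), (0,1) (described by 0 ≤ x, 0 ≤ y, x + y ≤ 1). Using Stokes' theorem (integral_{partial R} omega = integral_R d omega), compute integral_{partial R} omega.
integral_(partial R) omega = 1

Stokes: integral_partial_R omega = integral_R d omega with d omega = (∂Q/∂x - ∂P/∂y) dx ∧ dy.
  ∂Q/∂x = 3 - 3*y
  ∂P/∂y = 0
  integrand = ∂Q/∂x - ∂P/∂y = 3 - 3*y.
Integrating over R: integral_0^1 integral_0^{1-x} (3 - 3*y) dy dx = 1.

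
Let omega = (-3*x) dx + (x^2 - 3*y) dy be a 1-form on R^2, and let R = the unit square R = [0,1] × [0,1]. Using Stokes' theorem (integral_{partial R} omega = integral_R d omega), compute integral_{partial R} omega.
integral_(partial R) omega = 1

Stokes: integral_partial_R omega = integral_R d omega with d omega = (∂Q/∂x - ∂P/∂y) dx ∧ dy.
  ∂Q/∂x = 2*x
  ∂P/∂y = 0
  integrand = ∂Q/∂x - ∂P/∂y = 2*x.
Integrating over R: integral_0^1 integral_0^1 (2*x) dx dy = 1.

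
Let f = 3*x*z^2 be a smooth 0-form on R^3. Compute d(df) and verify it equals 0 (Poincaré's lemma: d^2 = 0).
d(df) = 0

Step 1: df = sum_i (∂f/∂x_i) dx_i = (3*z^2) dx + (0) dy + (6*x*z) dz.
Step 2: Apply d again. Using the 1-form formula, the coefficient of dx ∧ dy in d(df) is ∂^2 f/∂x ∂y - ∂^2 f/∂y ∂x = (0) - (0) = 0 (equality of mixed partials for smooth f).
Similarly for dx ∧ dz and dy ∧ dz — all coefficients vanish. So d(df) = 0.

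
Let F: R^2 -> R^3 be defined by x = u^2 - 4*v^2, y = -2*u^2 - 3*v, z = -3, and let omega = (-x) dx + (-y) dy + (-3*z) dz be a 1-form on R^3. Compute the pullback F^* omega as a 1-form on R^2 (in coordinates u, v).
F^* omega = (2*u*(-5*u^2 + 4*v^2 - 6*v)) du + (8*u^2*v - 6*u^2 - 32*v^3 - 9*v) dv

Using F^*(f dg) = (f ∘ F) d(g ∘ F), substitute each coordinate x_i by F_i(u, v) in f_i, and replace dx_i by d F_i = (∂F_i/∂u) du + (∂F_i/∂v) dv.
  For the x component: f_1(F) = -u^2 + 4*v^2; d F_1 = (2*u) du + (-8*v) dv
  For the y component: f_2(F) = 2*u^2 + 3*v; d F_2 = (-4*u) du + (-3) dv
  For the z component: f_3(F) = 9; d F_3 = (0) du + (0) dv
Combining and collecting du, dv coefficients:
  coeff of du: 2*u*(-5*u^2 + 4*v^2 - 6*v)
  coeff of dv: 8*u^2*v - 6*u^2 - 32*v^3 - 9*v
F^* omega = (2*u*(-5*u^2 + 4*v^2 - 6*v)) du + (8*u^2*v - 6*u^2 - 32*v^3 - 9*v) dv.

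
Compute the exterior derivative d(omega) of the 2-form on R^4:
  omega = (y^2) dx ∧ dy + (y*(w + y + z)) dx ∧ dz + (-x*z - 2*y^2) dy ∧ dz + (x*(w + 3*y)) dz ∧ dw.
d(omega) = (-w - 2*y - 2*z) dx ∧ dy ∧ dz + (w + 4*y) dx ∧ dz ∧ dw + (3*x) dy ∧ dz ∧ dw

For a 2-form omega = sum_{i<j} g_{ij} dx_i ∧ dx_j, the exterior derivative is
  d(omega) = sum_{i<j} d(g_{ij}) ∧ dx_i ∧ dx_j = sum_{i<j, k} (∂g_{ij}/∂x_k) dx_k ∧ dx_i ∧ dx_j.
Expand each term, using dx_k ∧ dx_i ∧ dx_j = sgn(permutation) dx_{(a)} ∧ dx_{(b)} ∧ dx_{(c)} with (a < b < c) sorted:
  d(y*(w + y + z)) includes (∂/∂y)(y*(w + y + z)) dy = (w + 2*y + z) dy, which multiplied by dx ∧ dz gives (-w - 2*y - z) dx ∧ dy ∧ dz
  d(y*(w + y + z)) includes (∂/∂w)(y*(w + y + z)) dw = (y) dw, which multiplied by dx ∧ dz gives (y) dx ∧ dz ∧ dw
  d(-x*z - 2*y^2) includes (∂/∂x)(-x*z - 2*y^2) dx = (-z) dx, which multiplied by dy ∧ dz gives (-z) dx ∧ dy ∧ dz
  d(x*(w + 3*y)) includes (∂/∂x)(x*(w + 3*y)) dx = (w + 3*y) dx, which multiplied by dz ∧ dw gives (w + 3*y) dx ∧ dz ∧ dw
  d(x*(w + 3*y)) includes (∂/∂y)(x*(w + 3*y)) dy = (3*x) dy, which multiplied by dz ∧ dw gives (3*x) dy ∧ dz ∧ dw
Collecting like 3-forms: d(omega) = (-w - 2*y - 2*z) dx ∧ dy ∧ dz + (w + 4*y) dx ∧ dz ∧ dw + (3*x) dy ∧ dz ∧ dw.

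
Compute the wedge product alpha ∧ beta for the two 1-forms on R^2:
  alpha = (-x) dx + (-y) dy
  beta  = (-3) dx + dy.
alpha ∧ beta = (-x - 3*y) dx ∧ dy

Distribute the wedge, using dx_i ∧ dx_j = -dx_j ∧ dx_i and dx_i ∧ dx_i = 0. For each pair (i, j) with i < j, the coefficient of dx_i ∧ dx_j in alpha ∧ beta is (alpha_i * beta_j - alpha_j * beta_i). Collecting: alpha ∧ beta = (-x - 3*y) dx ∧ dy.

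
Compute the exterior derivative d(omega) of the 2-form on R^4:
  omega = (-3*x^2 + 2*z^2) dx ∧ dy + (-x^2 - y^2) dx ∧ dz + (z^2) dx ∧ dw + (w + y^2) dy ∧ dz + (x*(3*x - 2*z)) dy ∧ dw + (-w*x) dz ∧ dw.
d(omega) = (2*y + 4*z) dx ∧ dy ∧ dz + (-w - 2*z) dx ∧ dz ∧ dw + (2*x + 1) dy ∧ dz ∧ dw + (6*x - 2*z) dx ∧ dy ∧ dw

For a 2-form omega = sum_{i<j} g_{ij} dx_i ∧ dx_j, the exterior derivative is
  d(omega) = sum_{i<j} d(g_{ij}) ∧ dx_i ∧ dx_j = sum_{i<j, k} (∂g_{ij}/∂x_k) dx_k ∧ dx_i ∧ dx_j.
Expand each term, using dx_k ∧ dx_i ∧ dx_j = sgn(permutation) dx_{(a)} ∧ dx_{(b)} ∧ dx_{(c)} with (a < b < c) sorted:
  d(-3*x^2 + 2*z^2) includes (∂/∂z)(-3*x^2 + 2*z^2) dz = (4*z) dz, which multiplied by dx ∧ dy gives (4*z) dx ∧ dy ∧ dz
  d(-x^2 - y^2) includes (∂/∂y)(-x^2 - y^2) dy = (-2*y) dy, which multiplied by dx ∧ dz gives (2*y) dx ∧ dy ∧ dz
  d(z^2) includes (∂/∂z)(z^2) dz = (2*z) dz, which multiplied by dx ∧ dw gives (-2*z) dx ∧ dz ∧ dw
  d(w + y^2) includes (∂/∂w)(w + y^2) dw = (1) dw, which multiplied by dy ∧ dz gives (1) dy ∧ dz ∧ dw
  d(x*(3*x - 2*z)) includes (∂/∂x)(x*(3*x - 2*z)) dx = (6*x - 2*z) dx, which multiplied by dy ∧ dw gives (6*x - 2*z) dx ∧ dy ∧ dw
  d(x*(3*x - 2*z)) includes (∂/∂z)(x*(3*x - 2*z)) dz = (-2*x) dz, which multiplied by dy ∧ dw gives (2*x) dy ∧ dz ∧ dw
  d(-w*x) includes (∂/∂x)(-w*x) dx = (-w) dx, which multiplied by dz ∧ dw gives (-w) dx ∧ dz ∧ dw
Collecting like 3-forms: d(omega) = (2*y + 4*z) dx ∧ dy ∧ dz + (-w - 2*z) dx ∧ dz ∧ dw + (2*x + 1) dy ∧ dz ∧ dw + (6*x - 2*z) dx ∧ dy ∧ dw.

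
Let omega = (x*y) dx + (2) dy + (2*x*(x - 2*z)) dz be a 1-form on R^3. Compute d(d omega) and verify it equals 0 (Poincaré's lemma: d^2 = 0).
d(d omega) = 0

Step 1: d omega = sum_{i<j} (∂f_j/∂x_i - ∂f_i/∂x_j) dx_i ∧ dx_j:
  coeff of dx ∧ dy: -x
  coeff of dx ∧ dz: 4*x - 4*z
  coeff of dy ∧ dz: 0
Step 2: Apply d again to each 2-form coefficient. The only possible 3-form in R^3 is dx ∧ dy ∧ dz, with coefficient
  ∂(coeff of dy∧dz)/∂x - ∂(coeff of dx∧dz)/∂y + ∂(coeff of dx∧dy)/∂z
  = ∂/∂x (0) - ∂/∂y (4*x - 4*z) + ∂/∂z (-x).
Each of these terms simplifies to sums of mixed partials that cancel in pairs. The result is 0 (by equality of mixed partials for smooth functions — Schwarz / Clairaut).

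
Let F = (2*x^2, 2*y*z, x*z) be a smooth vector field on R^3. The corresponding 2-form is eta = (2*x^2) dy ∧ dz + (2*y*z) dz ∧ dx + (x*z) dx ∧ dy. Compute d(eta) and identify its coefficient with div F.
d(eta) = (5*x + 2*z) dx ∧ dy ∧ dz; div F = 5*x + 2*z

For a 2-form in R^3 of the form above, applying d gives a 3-form with coefficient ∂P/∂x + ∂Q/∂y + ∂R/∂z:
  ∂P/∂x = 4*x
  ∂Q/∂y = 2*z
  ∂R/∂z = x
Sum = 5*x + 2*z, which is exactly div F.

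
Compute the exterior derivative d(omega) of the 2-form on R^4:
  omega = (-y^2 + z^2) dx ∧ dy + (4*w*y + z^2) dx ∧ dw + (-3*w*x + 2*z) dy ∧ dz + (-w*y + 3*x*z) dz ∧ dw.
d(omega) = (-3*w + 2*z) dx ∧ dy ∧ dz + (-4*w) dx ∧ dy ∧ dw + (z) dx ∧ dz ∧ dw + (-w - 3*x) dy ∧ dz ∧ dw

For a 2-form omega = sum_{i<j} g_{ij} dx_i ∧ dx_j, the exterior derivative is
  d(omega) = sum_{i<j} d(g_{ij}) ∧ dx_i ∧ dx_j = sum_{i<j, k} (∂g_{ij}/∂x_k) dx_k ∧ dx_i ∧ dx_j.
Expand each term, using dx_k ∧ dx_i ∧ dx_j = sgn(permutation) dx_{(a)} ∧ dx_{(b)} ∧ dx_{(c)} with (a < b < c) sorted:
  d(-y^2 + z^2) includes (∂/∂z)(-y^2 + z^2) dz = (2*z) dz, which multiplied by dx ∧ dy gives (2*z) dx ∧ dy ∧ dz
  d(4*w*y + z^2) includes (∂/∂y)(4*w*y + z^2) dy = (4*w) dy, which multiplied by dx ∧ dw gives (-4*w) dx ∧ dy ∧ dw
  d(4*w*y + z^2) includes (∂/∂z)(4*w*y + z^2) dz = (2*z) dz, which multiplied by dx ∧ dw gives (-2*z) dx ∧ dz ∧ dw
  d(-3*w*x + 2*z) includes (∂/∂x)(-3*w*x + 2*z) dx = (-3*w) dx, which multiplied by dy ∧ dz gives (-3*w) dx ∧ dy ∧ dz
  d(-3*w*x + 2*z) includes (∂/∂w)(-3*w*x + 2*z) dw = (-3*x) dw, which multiplied by dy ∧ dz gives (-3*x) dy ∧ dz ∧ dw
  d(-w*y + 3*x*z) includes (∂/∂x)(-w*y + 3*x*z) dx = (3*z) dx, which multiplied by dz ∧ dw gives (3*z) dx ∧ dz ∧ dw
  d(-w*y + 3*x*z) includes (∂/∂y)(-w*y + 3*x*z) dy = (-w) dy, which multiplied by dz ∧ dw gives (-w) dy ∧ dz ∧ dw
Collecting like 3-forms: d(omega) = (-3*w + 2*z) dx ∧ dy ∧ dz + (-4*w) dx ∧ dy ∧ dw + (z) dx ∧ dz ∧ dw + (-w - 3*x) dy ∧ dz ∧ dw.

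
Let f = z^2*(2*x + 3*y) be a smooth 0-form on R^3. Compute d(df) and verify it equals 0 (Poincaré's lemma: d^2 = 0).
d(df) = 0

Step 1: df = sum_i (∂f/∂x_i) dx_i = (2*z^2) dx + (3*z^2) dy + (2*z*(2*x + 3*y)) dz.
Step 2: Apply d again. Using the 1-form formula, the coefficient of dx ∧ dy in d(df) is ∂^2 f/∂x ∂y - ∂^2 f/∂y ∂x = (0) - (0) = 0 (equality of mixed partials for smooth f).
Similarly for dx ∧ dz and dy ∧ dz — all coefficients vanish. So d(df) = 0.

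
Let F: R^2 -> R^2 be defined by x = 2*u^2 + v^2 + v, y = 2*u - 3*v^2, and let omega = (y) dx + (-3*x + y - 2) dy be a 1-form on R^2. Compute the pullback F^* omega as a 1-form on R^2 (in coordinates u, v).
F^* omega = (-4*u^2 - 12*u*v^2 + 4*u - 12*v^2 - 6*v - 4) du + (36*u^2*v - 8*u*v + 2*u + 30*v^3 + 15*v^2 + 12*v) dv

Using F^*(f dg) = (f ∘ F) d(g ∘ F), substitute each coordinate x_i by F_i(u, v) in f_i, and replace dx_i by d F_i = (∂F_i/∂u) du + (∂F_i/∂v) dv.
  For the x component: f_1(F) = 2*u - 3*v^2; d F_1 = (4*u) du + (2*v + 1) dv
  For the y component: f_2(F) = -6*u^2 + 2*u - 6*v^2 - 3*v - 2; d F_2 = (2) du + (-6*v) dv
Combining and collecting du, dv coefficients:
  coeff of du: -4*u^2 - 12*u*v^2 + 4*u - 12*v^2 - 6*v - 4
  coeff of dv: 36*u^2*v - 8*u*v + 2*u + 30*v^3 + 15*v^2 + 12*v
F^* omega = (-4*u^2 - 12*u*v^2 + 4*u - 12*v^2 - 6*v - 4) du + (36*u^2*v - 8*u*v + 2*u + 30*v^3 + 15*v^2 + 12*v) dv.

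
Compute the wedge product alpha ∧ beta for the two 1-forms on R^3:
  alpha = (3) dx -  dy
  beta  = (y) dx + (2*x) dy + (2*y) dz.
alpha ∧ beta = (6*x + y) dx ∧ dy + (6*y) dx ∧ dz + (-2*y) dy ∧ dz

Distribute the wedge, using dx_i ∧ dx_j = -dx_j ∧ dx_i and dx_i ∧ dx_i = 0. For each pair (i, j) with i < j, the coefficient of dx_i ∧ dx_j in alpha ∧ beta is (alpha_i * beta_j - alpha_j * beta_i). Collecting: alpha ∧ beta = (6*x + y) dx ∧ dy + (6*y) dx ∧ dz + (-2*y) dy ∧ dz.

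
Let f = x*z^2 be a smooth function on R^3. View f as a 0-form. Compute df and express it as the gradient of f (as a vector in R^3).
df = (z^2) dx + (0) dy + (2*x*z) dz; grad f = (z^2, 0, 2*x*z)

For a 0-form f, d f = (∂f/∂x) dx + (∂f/∂y) dy + (∂f/∂z) dz. The components of the vector representation are exactly the entries of grad f in Cartesian coordinates:
  ∂f/∂x = z^2
  ∂f/∂y = 0
  ∂f/∂z = 2*x*z.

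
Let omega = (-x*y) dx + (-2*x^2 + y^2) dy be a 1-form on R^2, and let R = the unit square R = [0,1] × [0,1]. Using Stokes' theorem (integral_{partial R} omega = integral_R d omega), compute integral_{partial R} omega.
integral_(partial R) omega = -3/2

Stokes: integral_partial_R omega = integral_R d omega with d omega = (∂Q/∂x - ∂P/∂y) dx ∧ dy.
  ∂Q/∂x = -4*x
  ∂P/∂y = -x
  integrand = ∂Q/∂x - ∂P/∂y = -3*x.
Integrating over R: integral_0^1 integral_0^1 (-3*x) dx dy = -3/2.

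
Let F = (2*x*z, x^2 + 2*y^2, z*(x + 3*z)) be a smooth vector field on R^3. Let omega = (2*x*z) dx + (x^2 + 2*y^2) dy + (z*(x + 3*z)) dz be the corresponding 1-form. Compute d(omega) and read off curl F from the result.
d(omega) = (0) dy ∧ dz + (2*x - z) dz ∧ dx + (2*x) dx ∧ dy; curl F = (0, 2*x - z, 2*x)

d omega = sum_{i<j} (∂f_j/∂x_i - ∂f_i/∂x_j) dx_i ∧ dx_j. Under the identification (dy ∧ dz, dz ∧ dx, dx ∧ dy) ↔ (e_x, e_y, e_z), the coefficients are exactly the components of curl F. Compute:
  ∂R/∂y - ∂Q/∂z = (0) - (0) = 0
  ∂P/∂z - ∂R/∂x = (2*x) - (z) = 2*x - z
  ∂Q/∂x - ∂P/∂y = (2*x) - (0) = 2*x.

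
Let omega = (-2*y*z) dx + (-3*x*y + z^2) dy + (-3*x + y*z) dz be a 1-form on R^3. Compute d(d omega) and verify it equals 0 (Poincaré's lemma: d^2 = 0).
d(d omega) = 0

Step 1: d omega = sum_{i<j} (∂f_j/∂x_i - ∂f_i/∂x_j) dx_i ∧ dx_j:
  coeff of dx ∧ dy: -3*y + 2*z
  coeff of dx ∧ dz: 2*y - 3
  coeff of dy ∧ dz: -z
Step 2: Apply d again to each 2-form coefficient. The only possible 3-form in R^3 is dx ∧ dy ∧ dz, with coefficient
  ∂(coeff of dy∧dz)/∂x - ∂(coeff of dx∧dz)/∂y + ∂(coeff of dx∧dy)/∂z
  = ∂/∂x (-z) - ∂/∂y (2*y - 3) + ∂/∂z (-3*y + 2*z).
Each of these terms simplifies to sums of mixed partials that cancel in pairs. The result is 0 (by equality of mixed partials for smooth functions — Schwarz / Clairaut).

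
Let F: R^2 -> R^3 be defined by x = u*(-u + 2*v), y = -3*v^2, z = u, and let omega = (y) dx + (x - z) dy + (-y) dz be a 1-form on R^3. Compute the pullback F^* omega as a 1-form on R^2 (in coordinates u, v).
F^* omega = (v^2*(6*u - 6*v + 3)) du + (6*u*v*(u - 3*v + 1)) dv

Using F^*(f dg) = (f ∘ F) d(g ∘ F), substitute each coordinate x_i by F_i(u, v) in f_i, and replace dx_i by d F_i = (∂F_i/∂u) du + (∂F_i/∂v) dv.
  For the x component: f_1(F) = -3*v^2; d F_1 = (-2*u + 2*v) du + (2*u) dv
  For the y component: f_2(F) = u*(-u + 2*v - 1); d F_2 = (0) du + (-6*v) dv
  For the z component: f_3(F) = 3*v^2; d F_3 = (1) du + (0) dv
Combining and collecting du, dv coefficients:
  coeff of du: v^2*(6*u - 6*v + 3)
  coeff of dv: 6*u*v*(u - 3*v + 1)
F^* omega = (v^2*(6*u - 6*v + 3)) du + (6*u*v*(u - 3*v + 1)) dv.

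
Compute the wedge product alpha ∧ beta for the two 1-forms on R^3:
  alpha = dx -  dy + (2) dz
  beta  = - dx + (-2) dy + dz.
alpha ∧ beta = (-3) dx ∧ dy + (3) dx ∧ dz + (3) dy ∧ dz

Distribute the wedge, using dx_i ∧ dx_j = -dx_j ∧ dx_i and dx_i ∧ dx_i = 0. For each pair (i, j) with i < j, the coefficient of dx_i ∧ dx_j in alpha ∧ beta is (alpha_i * beta_j - alpha_j * beta_i). Collecting: alpha ∧ beta = (-3) dx ∧ dy + (3) dx ∧ dz + (3) dy ∧ dz.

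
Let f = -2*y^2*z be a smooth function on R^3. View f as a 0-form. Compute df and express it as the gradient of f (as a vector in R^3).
df = (0) dx + (-4*y*z) dy + (-2*y^2) dz; grad f = (0, -4*y*z, -2*y^2)

For a 0-form f, d f = (∂f/∂x) dx + (∂f/∂y) dy + (∂f/∂z) dz. The components of the vector representation are exactly the entries of grad f in Cartesian coordinates:
  ∂f/∂x = 0
  ∂f/∂y = -4*y*z
  ∂f/∂z = -2*y^2.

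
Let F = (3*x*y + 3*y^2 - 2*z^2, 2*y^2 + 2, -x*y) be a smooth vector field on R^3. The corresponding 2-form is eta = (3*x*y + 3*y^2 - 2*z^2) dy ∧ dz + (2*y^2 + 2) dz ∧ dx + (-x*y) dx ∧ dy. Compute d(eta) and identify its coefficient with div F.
d(eta) = (7*y) dx ∧ dy ∧ dz; div F = 7*y

For a 2-form in R^3 of the form above, applying d gives a 3-form with coefficient ∂P/∂x + ∂Q/∂y + ∂R/∂z:
  ∂P/∂x = 3*y
  ∂Q/∂y = 4*y
  ∂R/∂z = 0
Sum = 7*y, which is exactly div F.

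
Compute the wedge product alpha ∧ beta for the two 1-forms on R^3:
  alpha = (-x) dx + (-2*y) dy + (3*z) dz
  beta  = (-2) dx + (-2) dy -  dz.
alpha ∧ beta = (2*x - 4*y) dx ∧ dy + (x + 6*z) dx ∧ dz + (2*y + 6*z) dy ∧ dz

Distribute the wedge, using dx_i ∧ dx_j = -dx_j ∧ dx_i and dx_i ∧ dx_i = 0. For each pair (i, j) with i < j, the coefficient of dx_i ∧ dx_j in alpha ∧ beta is (alpha_i * beta_j - alpha_j * beta_i). Collecting: alpha ∧ beta = (2*x - 4*y) dx ∧ dy + (x + 6*z) dx ∧ dz + (2*y + 6*z) dy ∧ dz.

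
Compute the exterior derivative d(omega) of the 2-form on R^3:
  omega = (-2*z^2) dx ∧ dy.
d(omega) = (-4*z) dx ∧ dy ∧ dz

For a 2-form omega = sum_{i<j} g_{ij} dx_i ∧ dx_j, the exterior derivative is
  d(omega) = sum_{i<j} d(g_{ij}) ∧ dx_i ∧ dx_j = sum_{i<j, k} (∂g_{ij}/∂x_k) dx_k ∧ dx_i ∧ dx_j.
Expand each term, using dx_k ∧ dx_i ∧ dx_j = sgn(permutation) dx_{(a)} ∧ dx_{(b)} ∧ dx_{(c)} with (a < b < c) sorted:
  d(-2*z^2) includes (∂/∂z)(-2*z^2) dz = (-4*z) dz, which multiplied by dx ∧ dy gives (-4*z) dx ∧ dy ∧ dz
Collecting like 3-forms: d(omega) = (-4*z) dx ∧ dy ∧ dz.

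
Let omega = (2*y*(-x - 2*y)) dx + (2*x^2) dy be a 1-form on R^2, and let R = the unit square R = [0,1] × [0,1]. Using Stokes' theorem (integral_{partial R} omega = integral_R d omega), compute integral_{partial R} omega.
integral_(partial R) omega = 7

Stokes: integral_partial_R omega = integral_R d omega with d omega = (∂Q/∂x - ∂P/∂y) dx ∧ dy.
  ∂Q/∂x = 4*x
  ∂P/∂y = -2*x - 8*y
  integrand = ∂Q/∂x - ∂P/∂y = 6*x + 8*y.
Integrating over R: integral_0^1 integral_0^1 (6*x + 8*y) dx dy = 7.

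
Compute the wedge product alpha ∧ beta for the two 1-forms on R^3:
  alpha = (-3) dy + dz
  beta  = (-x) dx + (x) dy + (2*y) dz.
alpha ∧ beta = (-3*x) dx ∧ dy + (-x - 6*y) dy ∧ dz + (x) dx ∧ dz

Distribute the wedge, using dx_i ∧ dx_j = -dx_j ∧ dx_i and dx_i ∧ dx_i = 0. For each pair (i, j) with i < j, the coefficient of dx_i ∧ dx_j in alpha ∧ beta is (alpha_i * beta_j - alpha_j * beta_i). Collecting: alpha ∧ beta = (-3*x) dx ∧ dy + (-x - 6*y) dy ∧ dz + (x) dx ∧ dz.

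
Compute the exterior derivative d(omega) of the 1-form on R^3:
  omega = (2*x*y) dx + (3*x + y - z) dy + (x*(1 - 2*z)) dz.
d(omega) = (3 - 2*x) dx ∧ dy + (1 - 2*z) dx ∧ dz + (1) dy ∧ dz

For a 1-form omega = sum_i f_i dx_i, the exterior derivative is
  d(omega) = sum_{i < j} (∂f_j/∂x_i - ∂f_i/∂x_j) dx_i ∧ dx_j.
  coefficient of dx ∧ dy: ∂f_2/∂x - ∂f_1/∂y = ∂(3*x + y - z)/∂x - ∂(2*x*y)/∂y = 3 - 2*x
  coefficient of dx ∧ dz: ∂f_3/∂x - ∂f_1/∂z = ∂(x*(1 - 2*z))/∂x - ∂(2*x*y)/∂z = 1 - 2*z
  coefficient of dy ∧ dz: ∂f_3/∂y - ∂f_2/∂z = ∂(x*(1 - 2*z))/∂y - ∂(3*x + y - z)/∂z = 1
Assembling: d(omega) = (3 - 2*x) dx ∧ dy + (1 - 2*z) dx ∧ dz + (1) dy ∧ dz.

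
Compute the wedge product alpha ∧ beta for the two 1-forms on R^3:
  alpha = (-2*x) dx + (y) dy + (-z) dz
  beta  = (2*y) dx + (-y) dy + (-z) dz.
alpha ∧ beta = (2*y*(x - y)) dx ∧ dy + (2*z*(x + y)) dx ∧ dz + (-2*y*z) dy ∧ dz

Distribute the wedge, using dx_i ∧ dx_j = -dx_j ∧ dx_i and dx_i ∧ dx_i = 0. For each pair (i, j) with i < j, the coefficient of dx_i ∧ dx_j in alpha ∧ beta is (alpha_i * beta_j - alpha_j * beta_i). Collecting: alpha ∧ beta = (2*y*(x - y)) dx ∧ dy + (2*z*(x + y)) dx ∧ dz + (-2*y*z) dy ∧ dz.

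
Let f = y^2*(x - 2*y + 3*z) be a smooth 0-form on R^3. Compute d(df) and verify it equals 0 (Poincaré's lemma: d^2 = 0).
d(df) = 0

Step 1: df = sum_i (∂f/∂x_i) dx_i = (y^2) dx + (2*y*(x - 3*y + 3*z)) dy + (3*y^2) dz.
Step 2: Apply d again. Using the 1-form formula, the coefficient of dx ∧ dy in d(df) is ∂^2 f/∂x ∂y - ∂^2 f/∂y ∂x = (2*y) - (2*y) = 0 (equality of mixed partials for smooth f).
Similarly for dx ∧ dz and dy ∧ dz — all coefficients vanish. So d(df) = 0.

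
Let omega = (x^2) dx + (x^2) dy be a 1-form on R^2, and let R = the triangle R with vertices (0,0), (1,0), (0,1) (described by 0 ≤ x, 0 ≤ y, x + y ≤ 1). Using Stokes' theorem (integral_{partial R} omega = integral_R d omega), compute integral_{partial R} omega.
integral_(partial R) omega = 1/3

Stokes: integral_partial_R omega = integral_R d omega with d omega = (∂Q/∂x - ∂P/∂y) dx ∧ dy.
  ∂Q/∂x = 2*x
  ∂P/∂y = 0
  integrand = ∂Q/∂x - ∂P/∂y = 2*x.
Integrating over R: integral_0^1 integral_0^{1-x} (2*x) dy dx = 1/3.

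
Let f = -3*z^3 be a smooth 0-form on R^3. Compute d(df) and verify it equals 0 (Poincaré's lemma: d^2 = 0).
d(df) = 0

Step 1: df = sum_i (∂f/∂x_i) dx_i = (0) dx + (0) dy + (-9*z^2) dz.
Step 2: Apply d again. Using the 1-form formula, the coefficient of dx ∧ dy in d(df) is ∂^2 f/∂x ∂y - ∂^2 f/∂y ∂x = (0) - (0) = 0 (equality of mixed partials for smooth f).
Similarly for dx ∧ dz and dy ∧ dz — all coefficients vanish. So d(df) = 0.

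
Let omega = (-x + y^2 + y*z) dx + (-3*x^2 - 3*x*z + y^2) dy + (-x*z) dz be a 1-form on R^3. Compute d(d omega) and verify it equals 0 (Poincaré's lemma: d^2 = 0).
d(d omega) = 0

Step 1: d omega = sum_{i<j} (∂f_j/∂x_i - ∂f_i/∂x_j) dx_i ∧ dx_j:
  coeff of dx ∧ dy: -6*x - 2*y - 4*z
  coeff of dx ∧ dz: -y - z
  coeff of dy ∧ dz: 3*x
Step 2: Apply d again to each 2-form coefficient. The only possible 3-form in R^3 is dx ∧ dy ∧ dz, with coefficient
  ∂(coeff of dy∧dz)/∂x - ∂(coeff of dx∧dz)/∂y + ∂(coeff of dx∧dy)/∂z
  = ∂/∂x (3*x) - ∂/∂y (-y - z) + ∂/∂z (-6*x - 2*y - 4*z).
Each of these terms simplifies to sums of mixed partials that cancel in pairs. The result is 0 (by equality of mixed partials for smooth functions — Schwarz / Clairaut).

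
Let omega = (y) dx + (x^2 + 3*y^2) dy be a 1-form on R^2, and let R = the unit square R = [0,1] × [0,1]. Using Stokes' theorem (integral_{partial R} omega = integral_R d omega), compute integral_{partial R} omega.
integral_(partial R) omega = 0

Stokes: integral_partial_R omega = integral_R d omega with d omega = (∂Q/∂x - ∂P/∂y) dx ∧ dy.
  ∂Q/∂x = 2*x
  ∂P/∂y = 1
  integrand = ∂Q/∂x - ∂P/∂y = 2*x - 1.
Integrating over R: integral_0^1 integral_0^1 (2*x - 1) dx dy = 0.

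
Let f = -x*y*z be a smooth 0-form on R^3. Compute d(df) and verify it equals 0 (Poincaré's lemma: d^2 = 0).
d(df) = 0

Step 1: df = sum_i (∂f/∂x_i) dx_i = (-y*z) dx + (-x*z) dy + (-x*y) dz.
Step 2: Apply d again. Using the 1-form formula, the coefficient of dx ∧ dy in d(df) is ∂^2 f/∂x ∂y - ∂^2 f/∂y ∂x = (-z) - (-z) = 0 (equality of mixed partials for smooth f).
Similarly for dx ∧ dz and dy ∧ dz — all coefficients vanish. So d(df) = 0.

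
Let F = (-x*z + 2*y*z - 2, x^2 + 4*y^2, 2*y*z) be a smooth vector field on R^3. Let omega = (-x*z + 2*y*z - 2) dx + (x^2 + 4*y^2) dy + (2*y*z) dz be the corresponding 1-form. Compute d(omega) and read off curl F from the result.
d(omega) = (2*z) dy ∧ dz + (-x + 2*y) dz ∧ dx + (2*x - 2*z) dx ∧ dy; curl F = (2*z, -x + 2*y, 2*x - 2*z)

d omega = sum_{i<j} (∂f_j/∂x_i - ∂f_i/∂x_j) dx_i ∧ dx_j. Under the identification (dy ∧ dz, dz ∧ dx, dx ∧ dy) ↔ (e_x, e_y, e_z), the coefficients are exactly the components of curl F. Compute:
  ∂R/∂y - ∂Q/∂z = (2*z) - (0) = 2*z
  ∂P/∂z - ∂R/∂x = (-x + 2*y) - (0) = -x + 2*y
  ∂Q/∂x - ∂P/∂y = (2*x) - (2*z) = 2*x - 2*z.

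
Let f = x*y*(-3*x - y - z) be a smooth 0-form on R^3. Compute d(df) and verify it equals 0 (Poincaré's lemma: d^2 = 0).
d(df) = 0

Step 1: df = sum_i (∂f/∂x_i) dx_i = (y*(-6*x - y - z)) dx + (x*(-3*x - 2*y - z)) dy + (-x*y) dz.
Step 2: Apply d again. Using the 1-form formula, the coefficient of dx ∧ dy in d(df) is ∂^2 f/∂x ∂y - ∂^2 f/∂y ∂x = (-6*x - 2*y - z) - (-6*x - 2*y - z) = 0 (equality of mixed partials for smooth f).
Similarly for dx ∧ dz and dy ∧ dz — all coefficients vanish. So d(df) = 0.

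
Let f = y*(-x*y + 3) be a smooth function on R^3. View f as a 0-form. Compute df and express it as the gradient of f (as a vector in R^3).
df = (-y^2) dx + (-2*x*y + 3) dy + (0) dz; grad f = (-y^2, -2*x*y + 3, 0)

For a 0-form f, d f = (∂f/∂x) dx + (∂f/∂y) dy + (∂f/∂z) dz. The components of the vector representation are exactly the entries of grad f in Cartesian coordinates:
  ∂f/∂x = -y^2
  ∂f/∂y = -2*x*y + 3
  ∂f/∂z = 0.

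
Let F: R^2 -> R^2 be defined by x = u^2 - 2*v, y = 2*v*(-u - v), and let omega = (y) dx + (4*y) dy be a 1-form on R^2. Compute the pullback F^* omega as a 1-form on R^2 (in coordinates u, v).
F^* omega = (4*v*(-u^2 + 3*u*v + 4*v^2)) du + (4*v*(4*u^2 + 12*u*v + u + 8*v^2 + v)) dv

Using F^*(f dg) = (f ∘ F) d(g ∘ F), substitute each coordinate x_i by F_i(u, v) in f_i, and replace dx_i by d F_i = (∂F_i/∂u) du + (∂F_i/∂v) dv.
  For the x component: f_1(F) = 2*v*(-u - v); d F_1 = (2*u) du + (-2) dv
  For the y component: f_2(F) = 8*v*(-u - v); d F_2 = (-2*v) du + (-2*u - 4*v) dv
Combining and collecting du, dv coefficients:
  coeff of du: 4*v*(-u^2 + 3*u*v + 4*v^2)
  coeff of dv: 4*v*(4*u^2 + 12*u*v + u + 8*v^2 + v)
F^* omega = (4*v*(-u^2 + 3*u*v + 4*v^2)) du + (4*v*(4*u^2 + 12*u*v + u + 8*v^2 + v)) dv.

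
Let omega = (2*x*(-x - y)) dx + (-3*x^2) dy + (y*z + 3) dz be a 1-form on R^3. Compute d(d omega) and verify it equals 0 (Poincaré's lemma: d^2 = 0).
d(d omega) = 0

Step 1: d omega = sum_{i<j} (∂f_j/∂x_i - ∂f_i/∂x_j) dx_i ∧ dx_j:
  coeff of dx ∧ dy: -4*x
  coeff of dx ∧ dz: 0
  coeff of dy ∧ dz: z
Step 2: Apply d again to each 2-form coefficient. The only possible 3-form in R^3 is dx ∧ dy ∧ dz, with coefficient
  ∂(coeff of dy∧dz)/∂x - ∂(coeff of dx∧dz)/∂y + ∂(coeff of dx∧dy)/∂z
  = ∂/∂x (z) - ∂/∂y (0) + ∂/∂z (-4*x).
Each of these terms simplifies to sums of mixed partials that cancel in pairs. The result is 0 (by equality of mixed partials for smooth functions — Schwarz / Clairaut).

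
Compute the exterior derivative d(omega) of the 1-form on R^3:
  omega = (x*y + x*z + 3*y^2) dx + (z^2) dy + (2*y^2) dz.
d(omega) = (-x - 6*y) dx ∧ dy + (-x) dx ∧ dz + (4*y - 2*z) dy ∧ dz

For a 1-form omega = sum_i f_i dx_i, the exterior derivative is
  d(omega) = sum_{i < j} (∂f_j/∂x_i - ∂f_i/∂x_j) dx_i ∧ dx_j.
  coefficient of dx ∧ dy: ∂f_2/∂x - ∂f_1/∂y = ∂(z^2)/∂x - ∂(x*y + x*z + 3*y^2)/∂y = -x - 6*y
  coefficient of dx ∧ dz: ∂f_3/∂x - ∂f_1/∂z = ∂(2*y^2)/∂x - ∂(x*y + x*z + 3*y^2)/∂z = -x
  coefficient of dy ∧ dz: ∂f_3/∂y - ∂f_2/∂z = ∂(2*y^2)/∂y - ∂(z^2)/∂z = 4*y - 2*z
Assembling: d(omega) = (-x - 6*y) dx ∧ dy + (-x) dx ∧ dz + (4*y - 2*z) dy ∧ dz.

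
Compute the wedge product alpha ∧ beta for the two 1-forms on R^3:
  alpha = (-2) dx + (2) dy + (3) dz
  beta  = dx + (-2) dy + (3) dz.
alpha ∧ beta = (2) dx ∧ dy + (-9) dx ∧ dz + (12) dy ∧ dz

Distribute the wedge, using dx_i ∧ dx_j = -dx_j ∧ dx_i and dx_i ∧ dx_i = 0. For each pair (i, j) with i < j, the coefficient of dx_i ∧ dx_j in alpha ∧ beta is (alpha_i * beta_j - alpha_j * beta_i). Collecting: alpha ∧ beta = (2) dx ∧ dy + (-9) dx ∧ dz + (12) dy ∧ dz.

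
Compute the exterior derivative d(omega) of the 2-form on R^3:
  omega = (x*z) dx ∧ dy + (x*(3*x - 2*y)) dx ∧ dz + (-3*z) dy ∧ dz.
d(omega) = (3*x) dx ∧ dy ∧ dz

For a 2-form omega = sum_{i<j} g_{ij} dx_i ∧ dx_j, the exterior derivative is
  d(omega) = sum_{i<j} d(g_{ij}) ∧ dx_i ∧ dx_j = sum_{i<j, k} (∂g_{ij}/∂x_k) dx_k ∧ dx_i ∧ dx_j.
Expand each term, using dx_k ∧ dx_i ∧ dx_j = sgn(permutation) dx_{(a)} ∧ dx_{(b)} ∧ dx_{(c)} with (a < b < c) sorted:
  d(x*z) includes (∂/∂z)(x*z) dz = (x) dz, which multiplied by dx ∧ dy gives (x) dx ∧ dy ∧ dz
  d(x*(3*x - 2*y)) includes (∂/∂y)(x*(3*x - 2*y)) dy = (-2*x) dy, which multiplied by dx ∧ dz gives (2*x) dx ∧ dy ∧ dz
Collecting like 3-forms: d(omega) = (3*x) dx ∧ dy ∧ dz.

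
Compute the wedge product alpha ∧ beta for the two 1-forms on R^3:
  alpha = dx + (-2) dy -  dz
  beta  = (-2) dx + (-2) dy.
alpha ∧ beta = (-6) dx ∧ dy + (-2) dx ∧ dz + (-2) dy ∧ dz

Distribute the wedge, using dx_i ∧ dx_j = -dx_j ∧ dx_i and dx_i ∧ dx_i = 0. For each pair (i, j) with i < j, the coefficient of dx_i ∧ dx_j in alpha ∧ beta is (alpha_i * beta_j - alpha_j * beta_i). Collecting: alpha ∧ beta = (-6) dx ∧ dy + (-2) dx ∧ dz + (-2) dy ∧ dz.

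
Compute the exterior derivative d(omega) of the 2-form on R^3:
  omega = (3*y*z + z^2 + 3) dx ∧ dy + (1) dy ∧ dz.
d(omega) = (3*y + 2*z) dx ∧ dy ∧ dz

For a 2-form omega = sum_{i<j} g_{ij} dx_i ∧ dx_j, the exterior derivative is
  d(omega) = sum_{i<j} d(g_{ij}) ∧ dx_i ∧ dx_j = sum_{i<j, k} (∂g_{ij}/∂x_k) dx_k ∧ dx_i ∧ dx_j.
Expand each term, using dx_k ∧ dx_i ∧ dx_j = sgn(permutation) dx_{(a)} ∧ dx_{(b)} ∧ dx_{(c)} with (a < b < c) sorted:
  d(3*y*z + z^2 + 3) includes (∂/∂z)(3*y*z + z^2 + 3) dz = (3*y + 2*z) dz, which multiplied by dx ∧ dy gives (3*y + 2*z) dx ∧ dy ∧ dz
Collecting like 3-forms: d(omega) = (3*y + 2*z) dx ∧ dy ∧ dz.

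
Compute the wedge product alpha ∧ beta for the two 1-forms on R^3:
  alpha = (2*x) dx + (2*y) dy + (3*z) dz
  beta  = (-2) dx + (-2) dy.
alpha ∧ beta = (-4*x + 4*y) dx ∧ dy + (6*z) dx ∧ dz + (6*z) dy ∧ dz

Distribute the wedge, using dx_i ∧ dx_j = -dx_j ∧ dx_i and dx_i ∧ dx_i = 0. For each pair (i, j) with i < j, the coefficient of dx_i ∧ dx_j in alpha ∧ beta is (alpha_i * beta_j - alpha_j * beta_i). Collecting: alpha ∧ beta = (-4*x + 4*y) dx ∧ dy + (6*z) dx ∧ dz + (6*z) dy ∧ dz.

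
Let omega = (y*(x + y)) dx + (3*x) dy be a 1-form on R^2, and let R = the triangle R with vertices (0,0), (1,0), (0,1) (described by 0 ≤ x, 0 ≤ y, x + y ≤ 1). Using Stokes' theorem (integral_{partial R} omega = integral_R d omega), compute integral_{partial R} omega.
integral_(partial R) omega = 1

Stokes: integral_partial_R omega = integral_R d omega with d omega = (∂Q/∂x - ∂P/∂y) dx ∧ dy.
  ∂Q/∂x = 3
  ∂P/∂y = x + 2*y
  integrand = ∂Q/∂x - ∂P/∂y = -x - 2*y + 3.
Integrating over R: integral_0^1 integral_0^{1-x} (-x - 2*y + 3) dy dx = 1.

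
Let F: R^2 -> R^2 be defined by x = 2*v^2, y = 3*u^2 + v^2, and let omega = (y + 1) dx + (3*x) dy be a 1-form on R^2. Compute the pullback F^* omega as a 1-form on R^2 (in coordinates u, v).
F^* omega = (36*u*v^2) du + (4*v*(3*u^2 + 4*v^2 + 1)) dv

Using F^*(f dg) = (f ∘ F) d(g ∘ F), substitute each coordinate x_i by F_i(u, v) in f_i, and replace dx_i by d F_i = (∂F_i/∂u) du + (∂F_i/∂v) dv.
  For the x component: f_1(F) = 3*u^2 + v^2 + 1; d F_1 = (0) du + (4*v) dv
  For the y component: f_2(F) = 6*v^2; d F_2 = (6*u) du + (2*v) dv
Combining and collecting du, dv coefficients:
  coeff of du: 36*u*v^2
  coeff of dv: 4*v*(3*u^2 + 4*v^2 + 1)
F^* omega = (36*u*v^2) du + (4*v*(3*u^2 + 4*v^2 + 1)) dv.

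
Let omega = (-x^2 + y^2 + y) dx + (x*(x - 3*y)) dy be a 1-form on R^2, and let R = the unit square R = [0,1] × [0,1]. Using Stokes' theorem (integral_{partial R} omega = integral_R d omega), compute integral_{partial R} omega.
integral_(partial R) omega = -5/2

Stokes: integral_partial_R omega = integral_R d omega with d omega = (∂Q/∂x - ∂P/∂y) dx ∧ dy.
  ∂Q/∂x = 2*x - 3*y
  ∂P/∂y = 2*y + 1
  integrand = ∂Q/∂x - ∂P/∂y = 2*x - 5*y - 1.
Integrating over R: integral_0^1 integral_0^1 (2*x - 5*y - 1) dx dy = -5/2.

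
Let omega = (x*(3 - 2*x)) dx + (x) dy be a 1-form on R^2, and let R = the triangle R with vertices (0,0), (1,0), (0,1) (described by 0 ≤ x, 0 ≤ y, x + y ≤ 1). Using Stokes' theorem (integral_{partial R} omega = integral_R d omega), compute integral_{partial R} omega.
integral_(partial R) omega = 1/2

Stokes: integral_partial_R omega = integral_R d omega with d omega = (∂Q/∂x - ∂P/∂y) dx ∧ dy.
  ∂Q/∂x = 1
  ∂P/∂y = 0
  integrand = ∂Q/∂x - ∂P/∂y = 1.
Integrating over R: integral_0^1 integral_0^{1-x} (1) dy dx = 1/2.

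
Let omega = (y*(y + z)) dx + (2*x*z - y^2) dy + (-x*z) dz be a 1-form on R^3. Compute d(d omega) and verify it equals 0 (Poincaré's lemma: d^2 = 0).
d(d omega) = 0

Step 1: d omega = sum_{i<j} (∂f_j/∂x_i - ∂f_i/∂x_j) dx_i ∧ dx_j:
  coeff of dx ∧ dy: -2*y + z
  coeff of dx ∧ dz: -y - z
  coeff of dy ∧ dz: -2*x
Step 2: Apply d again to each 2-form coefficient. The only possible 3-form in R^3 is dx ∧ dy ∧ dz, with coefficient
  ∂(coeff of dy∧dz)/∂x - ∂(coeff of dx∧dz)/∂y + ∂(coeff of dx∧dy)/∂z
  = ∂/∂x (-2*x) - ∂/∂y (-y - z) + ∂/∂z (-2*y + z).
Each of these terms simplifies to sums of mixed partials that cancel in pairs. The result is 0 (by equality of mixed partials for smooth functions — Schwarz / Clairaut).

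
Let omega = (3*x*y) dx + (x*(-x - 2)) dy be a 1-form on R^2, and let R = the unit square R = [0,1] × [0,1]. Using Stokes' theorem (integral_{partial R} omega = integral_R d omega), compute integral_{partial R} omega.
integral_(partial R) omega = -9/2

Stokes: integral_partial_R omega = integral_R d omega with d omega = (∂Q/∂x - ∂P/∂y) dx ∧ dy.
  ∂Q/∂x = -2*x - 2
  ∂P/∂y = 3*x
  integrand = ∂Q/∂x - ∂P/∂y = -5*x - 2.
Integrating over R: integral_0^1 integral_0^1 (-5*x - 2) dx dy = -9/2.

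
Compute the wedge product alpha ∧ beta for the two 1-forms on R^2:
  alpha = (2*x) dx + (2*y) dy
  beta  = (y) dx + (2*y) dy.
alpha ∧ beta = (2*y*(2*x - y)) dx ∧ dy

Distribute the wedge, using dx_i ∧ dx_j = -dx_j ∧ dx_i and dx_i ∧ dx_i = 0. For each pair (i, j) with i < j, the coefficient of dx_i ∧ dx_j in alpha ∧ beta is (alpha_i * beta_j - alpha_j * beta_i). Collecting: alpha ∧ beta = (2*y*(2*x - y)) dx ∧ dy.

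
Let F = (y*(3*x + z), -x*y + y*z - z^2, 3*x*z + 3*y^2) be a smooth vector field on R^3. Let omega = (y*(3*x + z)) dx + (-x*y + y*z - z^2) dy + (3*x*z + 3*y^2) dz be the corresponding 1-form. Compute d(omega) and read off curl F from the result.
d(omega) = (5*y + 2*z) dy ∧ dz + (y - 3*z) dz ∧ dx + (-3*x - y - z) dx ∧ dy; curl F = (5*y + 2*z, y - 3*z, -3*x - y - z)

d omega = sum_{i<j} (∂f_j/∂x_i - ∂f_i/∂x_j) dx_i ∧ dx_j. Under the identification (dy ∧ dz, dz ∧ dx, dx ∧ dy) ↔ (e_x, e_y, e_z), the coefficients are exactly the components of curl F. Compute:
  ∂R/∂y - ∂Q/∂z = (6*y) - (y - 2*z) = 5*y + 2*z
  ∂P/∂z - ∂R/∂x = (y) - (3*z) = y - 3*z
  ∂Q/∂x - ∂P/∂y = (-y) - (3*x + z) = -3*x - y - z.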